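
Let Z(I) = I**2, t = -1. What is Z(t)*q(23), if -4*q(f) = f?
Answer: -23/4 ≈ -5.7500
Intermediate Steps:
q(f) = -f/4
Z(t)*q(23) = (-1)**2*(-1/4*23) = 1*(-23/4) = -23/4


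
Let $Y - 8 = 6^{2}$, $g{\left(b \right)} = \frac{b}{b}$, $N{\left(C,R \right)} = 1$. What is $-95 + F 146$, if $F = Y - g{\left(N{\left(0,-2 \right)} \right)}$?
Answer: $6183$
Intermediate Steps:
$g{\left(b \right)} = 1$
$Y = 44$ ($Y = 8 + 6^{2} = 8 + 36 = 44$)
$F = 43$ ($F = 44 - 1 = 43$)
$-95 + F 146 = -95 + 43 \cdot 146 = -95 + 6278 = 6183$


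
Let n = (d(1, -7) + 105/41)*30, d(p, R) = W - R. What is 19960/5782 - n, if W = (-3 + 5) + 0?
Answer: -40700840/118531 ≈ -343.38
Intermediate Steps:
W = 2 (W = 2 + 0 = 2)
d(p, R) = 2 - R
n = 14220/41 (n = ((2 - 1*(-7)) + 105/41)*30 = ((2 + 7) + 105*(1/41))*30 = (9 + 105/41)*30 = (474/41)*30 = 14220/41 ≈ 346.83)
19960/5782 - n = 19960/5782 - 1*14220/41 = 19960*(1/5782) - 14220/41 = 9980/2891 - 14220/41 = -40700840/118531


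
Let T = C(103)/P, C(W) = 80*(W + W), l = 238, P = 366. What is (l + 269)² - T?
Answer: 47031727/183 ≈ 2.5700e+5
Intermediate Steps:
C(W) = 160*W (C(W) = 80*(2*W) = 160*W)
T = 8240/183 (T = (160*103)/366 = 16480*(1/366) = 8240/183 ≈ 45.027)
(l + 269)² - T = (238 + 269)² - 1*8240/183 = 507² - 8240/183 = 257049 - 8240/183 = 47031727/183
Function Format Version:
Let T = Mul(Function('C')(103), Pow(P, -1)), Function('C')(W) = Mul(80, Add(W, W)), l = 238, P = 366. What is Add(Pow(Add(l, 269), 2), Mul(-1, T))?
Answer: Rational(47031727, 183) ≈ 2.5700e+5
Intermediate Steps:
Function('C')(W) = Mul(160, W) (Function('C')(W) = Mul(80, Mul(2, W)) = Mul(160, W))
T = Rational(8240, 183) (T = Mul(Mul(160, 103), Pow(366, -1)) = Mul(16480, Rational(1, 366)) = Rational(8240, 183) ≈ 45.027)
Add(Pow(Add(l, 269), 2), Mul(-1, T)) = Add(Pow(Add(238, 269), 2), Mul(-1, Rational(8240, 183))) = Add(Pow(507, 2), Rational(-8240, 183)) = Add(257049, Rational(-8240, 183)) = Rational(47031727, 183)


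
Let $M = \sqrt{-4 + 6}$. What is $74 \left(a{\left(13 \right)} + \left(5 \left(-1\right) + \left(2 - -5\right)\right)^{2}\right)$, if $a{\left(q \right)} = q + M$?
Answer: $1258 + 74 \sqrt{2} \approx 1362.7$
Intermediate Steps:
$M = \sqrt{2} \approx 1.4142$
$a{\left(q \right)} = q + \sqrt{2}$
$74 \left(a{\left(13 \right)} + \left(5 \left(-1\right) + \left(2 - -5\right)\right)^{2}\right) = 74 \left(\left(13 + \sqrt{2}\right) + \left(5 \left(-1\right) + \left(2 - -5\right)\right)^{2}\right) = 74 \left(\left(13 + \sqrt{2}\right) + \left(-5 + \left(2 + 5\right)\right)^{2}\right) = 74 \left(\left(13 + \sqrt{2}\right) + \left(-5 + 7\right)^{2}\right) = 74 \left(\left(13 + \sqrt{2}\right) + 2^{2}\right) = 74 \left(\left(13 + \sqrt{2}\right) + 4\right) = 74 \left(17 + \sqrt{2}\right) = 1258 + 74 \sqrt{2}$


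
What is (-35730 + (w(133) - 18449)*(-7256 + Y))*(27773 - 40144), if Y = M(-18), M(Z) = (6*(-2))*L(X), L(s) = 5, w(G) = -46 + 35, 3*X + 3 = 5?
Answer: -1670303100730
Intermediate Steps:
X = ⅔ (X = -1 + (⅓)*5 = -1 + 5/3 = ⅔ ≈ 0.66667)
w(G) = -11
M(Z) = -60 (M(Z) = (6*(-2))*5 = -12*5 = -60)
Y = -60
(-35730 + (w(133) - 18449)*(-7256 + Y))*(27773 - 40144) = (-35730 + (-11 - 18449)*(-7256 - 60))*(27773 - 40144) = (-35730 - 18460*(-7316))*(-12371) = (-35730 + 135053360)*(-12371) = 135017630*(-12371) = -1670303100730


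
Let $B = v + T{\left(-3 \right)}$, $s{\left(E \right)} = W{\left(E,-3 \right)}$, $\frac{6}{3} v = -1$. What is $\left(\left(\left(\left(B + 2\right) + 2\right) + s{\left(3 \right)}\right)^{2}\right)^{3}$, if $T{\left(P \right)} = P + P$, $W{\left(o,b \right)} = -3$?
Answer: $\frac{1771561}{64} \approx 27681.0$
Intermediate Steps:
$T{\left(P \right)} = 2 P$
$v = - \frac{1}{2}$ ($v = \frac{1}{2} \left(-1\right) = - \frac{1}{2} \approx -0.5$)
$s{\left(E \right)} = -3$
$B = - \frac{13}{2}$ ($B = - \frac{1}{2} + 2 \left(-3\right) = - \frac{1}{2} - 6 = - \frac{13}{2} \approx -6.5$)
$\left(\left(\left(\left(B + 2\right) + 2\right) + s{\left(3 \right)}\right)^{2}\right)^{3} = \left(\left(\left(\left(- \frac{13}{2} + 2\right) + 2\right) - 3\right)^{2}\right)^{3} = \left(\left(\left(- \frac{9}{2} + 2\right) - 3\right)^{2}\right)^{3} = \left(\left(- \frac{5}{2} - 3\right)^{2}\right)^{3} = \left(\left(- \frac{11}{2}\right)^{2}\right)^{3} = \left(\frac{121}{4}\right)^{3} = \frac{1771561}{64}$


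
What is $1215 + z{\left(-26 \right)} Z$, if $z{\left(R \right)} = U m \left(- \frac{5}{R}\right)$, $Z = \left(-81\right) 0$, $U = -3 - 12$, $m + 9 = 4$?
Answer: $1215$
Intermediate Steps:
$m = -5$ ($m = -9 + 4 = -5$)
$U = -15$ ($U = -3 - 12 = -15$)
$Z = 0$
$z{\left(R \right)} = - \frac{375}{R}$ ($z{\left(R \right)} = \left(-15\right) \left(-5\right) \left(- \frac{5}{R}\right) = 75 \left(- \frac{5}{R}\right) = - \frac{375}{R}$)
$1215 + z{\left(-26 \right)} Z = 1215 + - \frac{375}{-26} \cdot 0 = 1215 + \left(-375\right) \left(- \frac{1}{26}\right) 0 = 1215 + \frac{375}{26} \cdot 0 = 1215 + 0 = 1215$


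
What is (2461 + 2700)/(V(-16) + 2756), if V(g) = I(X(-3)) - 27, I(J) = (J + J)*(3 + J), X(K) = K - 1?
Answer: 5161/2737 ≈ 1.8856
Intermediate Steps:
X(K) = -1 + K
I(J) = 2*J*(3 + J) (I(J) = (2*J)*(3 + J) = 2*J*(3 + J))
V(g) = -19 (V(g) = 2*(-1 - 3)*(3 + (-1 - 3)) - 27 = 2*(-4)*(3 - 4) - 27 = 2*(-4)*(-1) - 27 = 8 - 27 = -19)
(2461 + 2700)/(V(-16) + 2756) = (2461 + 2700)/(-19 + 2756) = 5161/2737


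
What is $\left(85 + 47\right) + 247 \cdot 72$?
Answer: $17916$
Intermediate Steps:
$\left(85 + 47\right) + 247 \cdot 72 = 132 + 17784 = 17916$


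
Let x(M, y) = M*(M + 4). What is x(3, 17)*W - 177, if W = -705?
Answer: -14982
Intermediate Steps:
x(M, y) = M*(4 + M)
x(3, 17)*W - 177 = (3*(4 + 3))*(-705) - 177 = (3*7)*(-705) - 177 = 21*(-705) - 177 = -14805 - 177 = -14982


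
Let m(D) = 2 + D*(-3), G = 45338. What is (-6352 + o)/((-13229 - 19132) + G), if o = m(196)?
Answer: -6938/12977 ≈ -0.53464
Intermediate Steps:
m(D) = 2 - 3*D
o = -586 (o = 2 - 3*196 = 2 - 588 = -586)
(-6352 + o)/((-13229 - 19132) + G) = (-6352 - 586)/((-13229 - 19132) + 45338) = -6938/(-32361 + 45338) = -6938/12977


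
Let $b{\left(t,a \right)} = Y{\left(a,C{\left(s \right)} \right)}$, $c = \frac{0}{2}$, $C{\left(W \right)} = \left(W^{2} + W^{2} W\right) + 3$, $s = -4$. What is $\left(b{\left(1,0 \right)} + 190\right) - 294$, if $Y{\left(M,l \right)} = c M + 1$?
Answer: $-103$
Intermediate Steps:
$C{\left(W \right)} = 3 + W^{2} + W^{3}$ ($C{\left(W \right)} = \left(W^{2} + W^{3}\right) + 3 = 3 + W^{2} + W^{3}$)
$c = 0$ ($c = 0 \cdot \frac{1}{2} = 0$)
$Y{\left(M,l \right)} = 1$ ($Y{\left(M,l \right)} = 0 M + 1 = 0 + 1 = 1$)
$b{\left(t,a \right)} = 1$
$\left(b{\left(1,0 \right)} + 190\right) - 294 = \left(1 + 190\right) - 294 = 191 - 294 = -103$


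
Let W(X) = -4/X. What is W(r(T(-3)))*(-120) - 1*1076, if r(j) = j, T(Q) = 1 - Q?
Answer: -956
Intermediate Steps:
W(r(T(-3)))*(-120) - 1*1076 = -4/(1 - 1*(-3))*(-120) - 1*1076 = -4/(1 + 3)*(-120) - 1076 = -4/4*(-120) - 1076 = -4*¼*(-120) - 1076 = -1*(-120) - 1076 = 120 - 1076 = -956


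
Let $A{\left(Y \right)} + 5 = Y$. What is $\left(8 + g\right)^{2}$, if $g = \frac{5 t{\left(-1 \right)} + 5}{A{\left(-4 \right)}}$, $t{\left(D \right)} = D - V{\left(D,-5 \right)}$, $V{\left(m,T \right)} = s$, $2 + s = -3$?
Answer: $\frac{2209}{81} \approx 27.272$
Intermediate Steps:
$s = -5$ ($s = -2 - 3 = -5$)
$V{\left(m,T \right)} = -5$
$A{\left(Y \right)} = -5 + Y$
$t{\left(D \right)} = 5 + D$ ($t{\left(D \right)} = D - -5 = D + 5 = 5 + D$)
$g = - \frac{25}{9}$ ($g = \frac{5 \left(5 - 1\right) + 5}{-5 - 4} = \frac{5 \cdot 4 + 5}{-9} = \left(20 + 5\right) \left(- \frac{1}{9}\right) = 25 \left(- \frac{1}{9}\right) = - \frac{25}{9} \approx -2.7778$)
$\left(8 + g\right)^{2} = \left(8 - \frac{25}{9}\right)^{2} = \left(\frac{47}{9}\right)^{2} = \frac{2209}{81}$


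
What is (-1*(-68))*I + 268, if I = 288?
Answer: 19852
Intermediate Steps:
(-1*(-68))*I + 268 = -1*(-68)*288 + 268 = 68*288 + 268 = 19584 + 268 = 19852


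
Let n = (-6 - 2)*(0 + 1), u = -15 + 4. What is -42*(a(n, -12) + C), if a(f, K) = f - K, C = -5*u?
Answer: -2478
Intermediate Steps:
u = -11
n = -8 (n = -8*1 = -8)
C = 55 (C = -5*(-11) = 55)
-42*(a(n, -12) + C) = -42*((-8 - 1*(-12)) + 55) = -42*((-8 + 12) + 55) = -42*(4 + 55) = -42*59 = -2478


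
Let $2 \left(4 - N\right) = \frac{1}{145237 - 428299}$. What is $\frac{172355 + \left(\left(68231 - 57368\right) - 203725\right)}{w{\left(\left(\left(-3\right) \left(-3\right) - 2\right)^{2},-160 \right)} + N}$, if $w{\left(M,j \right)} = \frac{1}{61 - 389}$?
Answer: $- \frac{951979399176}{185547223} \approx -5130.7$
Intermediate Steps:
$w{\left(M,j \right)} = - \frac{1}{328}$ ($w{\left(M,j \right)} = \frac{1}{-328} = - \frac{1}{328}$)
$N = \frac{2264497}{566124}$ ($N = 4 - \frac{1}{2 \left(145237 - 428299\right)} = 4 - \frac{1}{2 \left(-283062\right)} = 4 - - \frac{1}{566124} = 4 + \frac{1}{566124} = \frac{2264497}{566124} \approx 4.0$)
$\frac{172355 + \left(\left(68231 - 57368\right) - 203725\right)}{w{\left(\left(\left(-3\right) \left(-3\right) - 2\right)^{2},-160 \right)} + N} = \frac{172355 + \left(\left(68231 - 57368\right) - 203725\right)}{- \frac{1}{328} + \frac{2264497}{566124}} = \frac{172355 + \left(\left(68231 - 57368\right) - 203725\right)}{\frac{185547223}{46422168}} = \left(172355 + \left(10863 - 203725\right)\right) \frac{46422168}{185547223} = \left(172355 - 192862\right) \frac{46422168}{185547223} = \left(-20507\right) \frac{46422168}{185547223} = - \frac{951979399176}{185547223}$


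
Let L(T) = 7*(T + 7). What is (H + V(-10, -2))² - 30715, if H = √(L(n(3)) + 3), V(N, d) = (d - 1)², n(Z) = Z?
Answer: -30561 + 18*√73 ≈ -30407.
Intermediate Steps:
L(T) = 49 + 7*T (L(T) = 7*(7 + T) = 49 + 7*T)
V(N, d) = (-1 + d)²
H = √73 (H = √((49 + 7*3) + 3) = √((49 + 21) + 3) = √(70 + 3) = √73 ≈ 8.5440)
(H + V(-10, -2))² - 30715 = (√73 + (-1 - 2)²)² - 30715 = (√73 + (-3)²)² - 30715 = (√73 + 9)² - 30715 = (9 + √73)² - 30715 = -30715 + (9 + √73)²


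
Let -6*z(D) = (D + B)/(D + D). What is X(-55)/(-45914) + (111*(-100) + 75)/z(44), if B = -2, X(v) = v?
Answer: 578516405/4174 ≈ 1.3860e+5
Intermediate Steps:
z(D) = -(-2 + D)/(12*D) (z(D) = -(D - 2)/(6*(D + D)) = -(-2 + D)/(6*(2*D)) = -(-2 + D)*1/(2*D)/6 = -(-2 + D)/(12*D))
X(-55)/(-45914) + (111*(-100) + 75)/z(44) = -55/(-45914) + (111*(-100) + 75)/(((1/12)*(2 - 1*44)/44)) = -55*(-1/45914) + (-11100 + 75)/(((1/12)*(1/44)*(2 - 44))) = 5/4174 - 11025/((1/12)*(1/44)*(-42)) = 5/4174 - 11025/(-7/88) = 5/4174 - 11025*(-88/7) = 5/4174 + 138600 = 578516405/4174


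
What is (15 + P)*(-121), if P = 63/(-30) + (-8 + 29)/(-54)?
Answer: -68123/45 ≈ -1513.8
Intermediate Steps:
P = -112/45 (P = 63*(-1/30) + 21*(-1/54) = -21/10 - 7/18 = -112/45 ≈ -2.4889)
(15 + P)*(-121) = (15 - 112/45)*(-121) = (563/45)*(-121) = -68123/45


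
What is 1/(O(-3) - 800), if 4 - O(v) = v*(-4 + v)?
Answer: -1/817 ≈ -0.0012240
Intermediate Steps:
O(v) = 4 - v*(-4 + v)
1/(O(-3) - 800) = 1/((4 - 1*(-3)**2 + 4*(-3)) - 800) = 1/((4 - 1*9 - 12) - 800) = 1/((4 - 9 - 12) - 800) = 1/(-17 - 800) = 1/(-817) = -1/817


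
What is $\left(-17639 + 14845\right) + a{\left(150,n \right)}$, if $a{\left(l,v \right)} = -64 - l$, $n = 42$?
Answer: $-3008$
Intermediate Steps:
$\left(-17639 + 14845\right) + a{\left(150,n \right)} = \left(-17639 + 14845\right) - 214 = -2794 - 214 = -3008$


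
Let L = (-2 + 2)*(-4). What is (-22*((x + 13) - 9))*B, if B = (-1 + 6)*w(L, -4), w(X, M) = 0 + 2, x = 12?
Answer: -3520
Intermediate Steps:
L = 0 (L = 0*(-4) = 0)
w(X, M) = 2
B = 10 (B = (-1 + 6)*2 = 5*2 = 10)
(-22*((x + 13) - 9))*B = -22*((12 + 13) - 9)*10 = -22*(25 - 9)*10 = -22*16*10 = -352*10 = -3520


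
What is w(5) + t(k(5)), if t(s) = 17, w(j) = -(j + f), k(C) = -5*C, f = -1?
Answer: 13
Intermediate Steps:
w(j) = 1 - j (w(j) = -(j - 1) = -(-1 + j) = 1 - j)
w(5) + t(k(5)) = (1 - 1*5) + 17 = (1 - 5) + 17 = -4 + 17 = 13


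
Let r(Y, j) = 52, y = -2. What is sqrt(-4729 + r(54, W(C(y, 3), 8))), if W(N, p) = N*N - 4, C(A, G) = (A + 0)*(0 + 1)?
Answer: I*sqrt(4677) ≈ 68.389*I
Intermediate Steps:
C(A, G) = A (C(A, G) = A*1 = A)
W(N, p) = -4 + N**2 (W(N, p) = N**2 - 4 = -4 + N**2)
sqrt(-4729 + r(54, W(C(y, 3), 8))) = sqrt(-4729 + 52) = sqrt(-4677) = I*sqrt(4677)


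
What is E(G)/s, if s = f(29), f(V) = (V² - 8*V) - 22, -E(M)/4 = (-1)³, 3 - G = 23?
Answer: 4/587 ≈ 0.0068143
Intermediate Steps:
G = -20 (G = 3 - 1*23 = 3 - 23 = -20)
E(M) = 4 (E(M) = -4*(-1)³ = -4*(-1) = 4)
f(V) = -22 + V² - 8*V
s = 587 (s = -22 + 29² - 8*29 = -22 + 841 - 232 = 587)
E(G)/s = 4/587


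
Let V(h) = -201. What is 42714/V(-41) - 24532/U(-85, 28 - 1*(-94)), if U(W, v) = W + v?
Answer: -2170450/2479 ≈ -875.53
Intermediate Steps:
42714/V(-41) - 24532/U(-85, 28 - 1*(-94)) = 42714/(-201) - 24532/(-85 + (28 - 1*(-94))) = 42714*(-1/201) - 24532/(-85 + (28 + 94)) = -14238/67 - 24532/(-85 + 122) = -14238/67 - 24532/37 = -2170450/2479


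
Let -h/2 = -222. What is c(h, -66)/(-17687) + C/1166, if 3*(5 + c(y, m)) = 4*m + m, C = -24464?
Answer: -854863/40757 ≈ -20.975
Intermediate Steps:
h = 444 (h = -2*(-222) = 444)
c(y, m) = -5 + 5*m/3 (c(y, m) = -5 + (4*m + m)/3 = -5 + (5*m)/3 = -5 + 5*m/3)
c(h, -66)/(-17687) + C/1166 = (-5 + (5/3)*(-66))/(-17687) - 24464/1166 = (-5 - 110)*(-1/17687) - 24464*1/1166 = -115*(-1/17687) - 1112/53 = 5/769 - 1112/53 = -854863/40757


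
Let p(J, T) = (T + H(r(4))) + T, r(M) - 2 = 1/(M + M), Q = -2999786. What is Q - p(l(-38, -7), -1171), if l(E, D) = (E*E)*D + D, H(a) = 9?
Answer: -2997453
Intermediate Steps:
r(M) = 2 + 1/(2*M) (r(M) = 2 + 1/(M + M) = 2 + 1/(2*M))
l(E, D) = D + D*E**2 (l(E, D) = E**2*D + D = D*E**2 + D = D + D*E**2)
p(J, T) = 9 + 2*T (p(J, T) = (T + 9) + T = (9 + T) + T = 9 + 2*T)
Q - p(l(-38, -7), -1171) = -2999786 - (9 + 2*(-1171)) = -2999786 - (9 - 2342) = -2999786 - 1*(-2333) = -2999786 + 2333 = -2997453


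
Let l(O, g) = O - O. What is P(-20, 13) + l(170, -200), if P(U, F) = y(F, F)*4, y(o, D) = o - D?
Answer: 0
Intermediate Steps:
P(U, F) = 0 (P(U, F) = (F - F)*4 = 0*4 = 0)
l(O, g) = 0
P(-20, 13) + l(170, -200) = 0 + 0 = 0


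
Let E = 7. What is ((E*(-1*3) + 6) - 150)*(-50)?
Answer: 8250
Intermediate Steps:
((E*(-1*3) + 6) - 150)*(-50) = ((7*(-1*3) + 6) - 150)*(-50) = ((7*(-3) + 6) - 150)*(-50) = ((-21 + 6) - 150)*(-50) = (-15 - 150)*(-50) = -165*(-50) = 8250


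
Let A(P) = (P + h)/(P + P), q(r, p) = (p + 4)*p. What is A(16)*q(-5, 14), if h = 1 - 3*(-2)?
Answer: 1449/8 ≈ 181.13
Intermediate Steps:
q(r, p) = p*(4 + p) (q(r, p) = (4 + p)*p = p*(4 + p))
h = 7 (h = 1 + 6 = 7)
A(P) = (7 + P)/(2*P) (A(P) = (P + 7)/(P + P) = (7 + P)/((2*P)) = (1/(2*P))*(7 + P) = (7 + P)/(2*P))
A(16)*q(-5, 14) = ((½)*(7 + 16)/16)*(14*(4 + 14)) = ((½)*(1/16)*23)*(14*18) = (23/32)*252 = 1449/8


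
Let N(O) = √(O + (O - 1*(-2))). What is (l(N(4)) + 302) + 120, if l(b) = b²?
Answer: 432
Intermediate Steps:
N(O) = √(2 + 2*O) (N(O) = √(O + (O + 2)) = √(O + (2 + O)) = √(2 + 2*O))
(l(N(4)) + 302) + 120 = ((√(2 + 2*4))² + 302) + 120 = ((√(2 + 8))² + 302) + 120 = ((√10)² + 302) + 120 = (10 + 302) + 120 = 312 + 120 = 432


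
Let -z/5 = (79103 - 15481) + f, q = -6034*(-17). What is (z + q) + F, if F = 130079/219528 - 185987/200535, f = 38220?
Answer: -5967064862283077/14674349160 ≈ -4.0663e+5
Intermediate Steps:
q = 102578
F = -4914653957/14674349160 (F = 130079*(1/219528) - 185987*1/200535 = 130079/219528 - 185987/200535 = -4914653957/14674349160 ≈ -0.33491)
z = -509210 (z = -5*((79103 - 15481) + 38220) = -5*(63622 + 38220) = -5*101842 = -509210)
(z + q) + F = (-509210 + 102578) - 4914653957/14674349160 = -406632 - 4914653957/14674349160 = -5967064862283077/14674349160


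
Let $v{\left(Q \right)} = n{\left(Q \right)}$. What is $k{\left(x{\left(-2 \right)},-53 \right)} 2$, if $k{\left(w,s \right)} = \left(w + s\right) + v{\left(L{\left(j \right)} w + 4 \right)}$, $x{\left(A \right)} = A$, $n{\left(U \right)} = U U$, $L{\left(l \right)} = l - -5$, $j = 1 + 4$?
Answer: $402$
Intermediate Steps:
$j = 5$
$L{\left(l \right)} = 5 + l$ ($L{\left(l \right)} = l + 5 = 5 + l$)
$n{\left(U \right)} = U^{2}$
$v{\left(Q \right)} = Q^{2}$
$k{\left(w,s \right)} = s + w + \left(4 + 10 w\right)^{2}$ ($k{\left(w,s \right)} = \left(w + s\right) + \left(\left(5 + 5\right) w + 4\right)^{2} = \left(s + w\right) + \left(10 w + 4\right)^{2} = \left(s + w\right) + \left(4 + 10 w\right)^{2} = s + w + \left(4 + 10 w\right)^{2}$)
$k{\left(x{\left(-2 \right)},-53 \right)} 2 = \left(-53 - 2 + 4 \left(2 + 5 \left(-2\right)\right)^{2}\right) 2 = \left(-53 - 2 + 4 \left(2 - 10\right)^{2}\right) 2 = \left(-53 - 2 + 4 \left(-8\right)^{2}\right) 2 = \left(-53 - 2 + 4 \cdot 64\right) 2 = \left(-53 - 2 + 256\right) 2 = 201 \cdot 2 = 402$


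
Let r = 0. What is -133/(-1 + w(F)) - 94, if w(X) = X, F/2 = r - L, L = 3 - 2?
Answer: -149/3 ≈ -49.667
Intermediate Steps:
L = 1
F = -2 (F = 2*(0 - 1*1) = 2*(0 - 1) = 2*(-1) = -2)
-133/(-1 + w(F)) - 94 = -133/(-1 - 2) - 94 = -133/(-3) - 94 = -133*(-1/3) - 94 = 133/3 - 94 = -149/3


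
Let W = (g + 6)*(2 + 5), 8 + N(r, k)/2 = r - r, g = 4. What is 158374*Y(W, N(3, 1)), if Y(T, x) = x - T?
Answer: -13620164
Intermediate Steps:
N(r, k) = -16 (N(r, k) = -16 + 2*(r - r) = -16 + 2*0 = -16 + 0 = -16)
W = 70 (W = (4 + 6)*(2 + 5) = 10*7 = 70)
158374*Y(W, N(3, 1)) = 158374*(-16 - 1*70) = 158374*(-16 - 70) = 158374*(-86) = -13620164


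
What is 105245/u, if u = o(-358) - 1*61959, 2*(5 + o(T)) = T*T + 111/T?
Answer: 75355420/1516377 ≈ 49.694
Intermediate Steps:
o(T) = -5 + T²/2 + 111/(2*T) (o(T) = -5 + (T*T + 111/T)/2 = -5 + (T² + 111/T)/2 = -5 + (T²/2 + 111/(2*T)) = -5 + T²/2 + 111/(2*T))
u = 1516377/716 (u = (½)*(111 - 358*(-10 + (-358)²))/(-358) - 1*61959 = (½)*(-1/358)*(111 - 358*(-10 + 128164)) - 61959 = (½)*(-1/358)*(111 - 358*128154) - 61959 = (½)*(-1/358)*(111 - 45879132) - 61959 = (½)*(-1/358)*(-45879021) - 61959 = 45879021/716 - 61959 = 1516377/716 ≈ 2117.8)
105245/u = 105245/(1516377/716) = 105245*(716/1516377) = 75355420/1516377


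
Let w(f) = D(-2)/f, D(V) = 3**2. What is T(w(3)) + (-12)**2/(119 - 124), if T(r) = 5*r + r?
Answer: -54/5 ≈ -10.800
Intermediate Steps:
D(V) = 9
w(f) = 9/f
T(r) = 6*r
T(w(3)) + (-12)**2/(119 - 124) = 6*(9/3) + (-12)**2/(119 - 124) = 6*(9*(1/3)) + 144/(-5) = 6*3 + 144*(-1/5) = 18 - 144/5 = -54/5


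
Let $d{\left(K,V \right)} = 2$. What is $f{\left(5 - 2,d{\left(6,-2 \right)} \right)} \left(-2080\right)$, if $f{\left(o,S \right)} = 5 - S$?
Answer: $-6240$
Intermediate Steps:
$f{\left(5 - 2,d{\left(6,-2 \right)} \right)} \left(-2080\right) = \left(5 - 2\right) \left(-2080\right) = 3 \left(-2080\right) = -6240$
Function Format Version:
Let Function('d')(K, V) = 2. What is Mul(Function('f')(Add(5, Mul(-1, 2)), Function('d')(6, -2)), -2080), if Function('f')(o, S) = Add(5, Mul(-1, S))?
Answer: -6240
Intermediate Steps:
Mul(Function('f')(Add(5, Mul(-1, 2)), Function('d')(6, -2)), -2080) = Mul(Add(5, Mul(-1, 2)), -2080) = Mul(Add(5, -2), -2080) = Mul(3, -2080) = -6240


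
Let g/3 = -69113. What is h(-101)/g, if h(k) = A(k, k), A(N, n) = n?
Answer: 101/207339 ≈ 0.00048713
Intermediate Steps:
h(k) = k
g = -207339 (g = 3*(-69113) = -207339)
h(-101)/g = -101/(-207339) = -101*(-1/207339) = 101/207339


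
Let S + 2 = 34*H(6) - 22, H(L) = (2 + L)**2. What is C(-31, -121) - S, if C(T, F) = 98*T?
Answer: -5190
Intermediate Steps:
S = 2152 (S = -2 + (34*(2 + 6)**2 - 22) = -2 + (34*8**2 - 22) = -2 + (34*64 - 22) = -2 + (2176 - 22) = -2 + 2154 = 2152)
C(-31, -121) - S = 98*(-31) - 1*2152 = -3038 - 2152 = -5190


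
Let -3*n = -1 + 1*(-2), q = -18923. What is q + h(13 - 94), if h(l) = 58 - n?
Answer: -18866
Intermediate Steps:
n = 1 (n = -(-1 + 1*(-2))/3 = -(-1 - 2)/3 = -⅓*(-3) = 1)
h(l) = 57 (h(l) = 58 - 1*1 = 58 - 1 = 57)
q + h(13 - 94) = -18923 + 57 = -18866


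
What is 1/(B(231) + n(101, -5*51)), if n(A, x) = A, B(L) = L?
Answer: 1/332 ≈ 0.0030120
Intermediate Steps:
1/(B(231) + n(101, -5*51)) = 1/(231 + 101) = 1/332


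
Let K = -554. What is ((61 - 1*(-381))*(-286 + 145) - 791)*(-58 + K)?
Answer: 38625156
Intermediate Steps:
((61 - 1*(-381))*(-286 + 145) - 791)*(-58 + K) = ((61 - 1*(-381))*(-286 + 145) - 791)*(-58 - 554) = ((61 + 381)*(-141) - 791)*(-612) = (442*(-141) - 791)*(-612) = (-62322 - 791)*(-612) = -63113*(-612) = 38625156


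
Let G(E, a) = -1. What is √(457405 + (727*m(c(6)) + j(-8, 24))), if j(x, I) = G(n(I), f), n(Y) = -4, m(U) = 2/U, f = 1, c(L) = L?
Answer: √4118817/3 ≈ 676.50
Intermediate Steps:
j(x, I) = -1
√(457405 + (727*m(c(6)) + j(-8, 24))) = √(457405 + (727*(2/6) - 1)) = √(457405 + (727*(2*(⅙)) - 1)) = √(457405 + (727*(⅓) - 1)) = √(457405 + (727/3 - 1)) = √(457405 + 724/3) = √(1372939/3) = √4118817/3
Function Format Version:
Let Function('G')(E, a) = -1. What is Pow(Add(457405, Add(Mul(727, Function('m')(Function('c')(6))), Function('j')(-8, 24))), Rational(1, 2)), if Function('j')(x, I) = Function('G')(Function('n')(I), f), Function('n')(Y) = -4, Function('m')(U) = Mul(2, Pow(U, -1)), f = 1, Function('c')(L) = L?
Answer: Mul(Rational(1, 3), Pow(4118817, Rational(1, 2))) ≈ 676.50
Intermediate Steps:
Function('j')(x, I) = -1
Pow(Add(457405, Add(Mul(727, Function('m')(Function('c')(6))), Function('j')(-8, 24))), Rational(1, 2)) = Pow(Add(457405, Add(Mul(727, Mul(2, Pow(6, -1))), -1)), Rational(1, 2)) = Pow(Add(457405, Add(Mul(727, Mul(2, Rational(1, 6))), -1)), Rational(1, 2)) = Pow(Add(457405, Add(Mul(727, Rational(1, 3)), -1)), Rational(1, 2)) = Pow(Add(457405, Add(Rational(727, 3), -1)), Rational(1, 2)) = Pow(Add(457405, Rational(724, 3)), Rational(1, 2)) = Pow(Rational(1372939, 3), Rational(1, 2)) = Mul(Rational(1, 3), Pow(4118817, Rational(1, 2)))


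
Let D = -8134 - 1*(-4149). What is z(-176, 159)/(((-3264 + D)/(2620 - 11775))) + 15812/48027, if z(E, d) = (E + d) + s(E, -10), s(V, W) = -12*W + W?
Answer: 41005529393/348147723 ≈ 117.78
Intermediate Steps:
s(V, W) = -11*W
z(E, d) = 110 + E + d (z(E, d) = (E + d) - 11*(-10) = (E + d) + 110 = 110 + E + d)
D = -3985 (D = -8134 + 4149 = -3985)
z(-176, 159)/(((-3264 + D)/(2620 - 11775))) + 15812/48027 = (110 - 176 + 159)/(((-3264 - 3985)/(2620 - 11775))) + 15812/48027 = 93/((-7249/(-9155))) + 15812*(1/48027) = 93/((-7249*(-1/9155))) + 15812/48027 = 93/(7249/9155) + 15812/48027 = 93*(9155/7249) + 15812/48027 = 851415/7249 + 15812/48027 = 41005529393/348147723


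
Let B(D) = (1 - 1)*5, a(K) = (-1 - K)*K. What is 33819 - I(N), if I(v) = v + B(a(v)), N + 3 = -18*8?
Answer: 33966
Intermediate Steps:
a(K) = K*(-1 - K)
N = -147 (N = -3 - 18*8 = -3 - 144 = -147)
B(D) = 0 (B(D) = 0*5 = 0)
I(v) = v (I(v) = v + 0 = v)
33819 - I(N) = 33819 - 1*(-147) = 33819 + 147 = 33966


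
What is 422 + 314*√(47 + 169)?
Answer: 422 + 1884*√6 ≈ 5036.8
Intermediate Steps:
422 + 314*√(47 + 169) = 422 + 314*√216 = 422 + 314*(6*√6) = 422 + 1884*√6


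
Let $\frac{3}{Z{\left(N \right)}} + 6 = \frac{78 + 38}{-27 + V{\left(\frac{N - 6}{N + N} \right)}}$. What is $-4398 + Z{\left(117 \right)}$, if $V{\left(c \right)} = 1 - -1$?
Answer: $- \frac{1169943}{266} \approx -4398.3$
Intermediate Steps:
$V{\left(c \right)} = 2$ ($V{\left(c \right)} = 1 + 1 = 2$)
$Z{\left(N \right)} = - \frac{75}{266}$ ($Z{\left(N \right)} = \frac{3}{-6 + \frac{78 + 38}{-27 + 2}} = \frac{3}{-6 + \frac{116}{-25}} = \frac{3}{-6 + 116 \left(- \frac{1}{25}\right)} = \frac{3}{-6 - \frac{116}{25}} = \frac{3}{- \frac{266}{25}} = 3 \left(- \frac{25}{266}\right) = - \frac{75}{266}$)
$-4398 + Z{\left(117 \right)} = -4398 - \frac{75}{266} = - \frac{1169943}{266}$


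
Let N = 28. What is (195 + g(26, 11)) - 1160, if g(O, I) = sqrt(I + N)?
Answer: -965 + sqrt(39) ≈ -958.75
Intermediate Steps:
g(O, I) = sqrt(28 + I) (g(O, I) = sqrt(I + 28) = sqrt(28 + I))
(195 + g(26, 11)) - 1160 = (195 + sqrt(28 + 11)) - 1160 = (195 + sqrt(39)) - 1160 = -965 + sqrt(39)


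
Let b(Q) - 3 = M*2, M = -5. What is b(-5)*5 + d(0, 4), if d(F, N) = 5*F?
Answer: -35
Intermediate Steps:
b(Q) = -7 (b(Q) = 3 - 5*2 = 3 - 10 = -7)
b(-5)*5 + d(0, 4) = -7*5 + 5*0 = -35 + 0 = -35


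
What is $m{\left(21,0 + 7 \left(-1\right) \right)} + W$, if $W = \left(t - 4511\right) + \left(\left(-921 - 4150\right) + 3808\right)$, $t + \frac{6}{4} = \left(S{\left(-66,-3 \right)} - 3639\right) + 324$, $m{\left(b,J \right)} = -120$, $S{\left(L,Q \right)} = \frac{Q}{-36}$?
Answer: $- \frac{110525}{12} \approx -9210.4$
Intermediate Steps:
$S{\left(L,Q \right)} = - \frac{Q}{36}$ ($S{\left(L,Q \right)} = Q \left(- \frac{1}{36}\right) = - \frac{Q}{36}$)
$t = - \frac{39797}{12}$ ($t = - \frac{3}{2} + \left(\left(\left(- \frac{1}{36}\right) \left(-3\right) - 3639\right) + 324\right) = - \frac{3}{2} + \left(\left(\frac{1}{12} - 3639\right) + 324\right) = - \frac{3}{2} + \left(- \frac{43667}{12} + 324\right) = - \frac{3}{2} - \frac{39779}{12} = - \frac{39797}{12} \approx -3316.4$)
$W = - \frac{109085}{12}$ ($W = \left(- \frac{39797}{12} - 4511\right) + \left(\left(-921 - 4150\right) + 3808\right) = - \frac{93929}{12} + \left(-5071 + 3808\right) = - \frac{93929}{12} - 1263 = - \frac{109085}{12} \approx -9090.4$)
$m{\left(21,0 + 7 \left(-1\right) \right)} + W = -120 - \frac{109085}{12} = - \frac{110525}{12}$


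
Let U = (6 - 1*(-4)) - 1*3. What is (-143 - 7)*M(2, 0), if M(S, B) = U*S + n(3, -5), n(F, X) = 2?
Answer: -2400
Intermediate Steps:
U = 7 (U = (6 + 4) - 3 = 10 - 3 = 7)
M(S, B) = 2 + 7*S (M(S, B) = 7*S + 2 = 2 + 7*S)
(-143 - 7)*M(2, 0) = (-143 - 7)*(2 + 7*2) = -150*(2 + 14) = -150*16 = -2400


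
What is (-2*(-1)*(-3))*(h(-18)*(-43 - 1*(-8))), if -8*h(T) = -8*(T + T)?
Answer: -7560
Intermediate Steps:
h(T) = 2*T (h(T) = -(-1)*(T + T) = -(-1)*2*T = -(-2)*T = 2*T)
(-2*(-1)*(-3))*(h(-18)*(-43 - 1*(-8))) = (-2*(-1)*(-3))*((2*(-18))*(-43 - 1*(-8))) = (2*(-3))*(-36*(-43 + 8)) = -(-216)*(-35) = -6*1260 = -7560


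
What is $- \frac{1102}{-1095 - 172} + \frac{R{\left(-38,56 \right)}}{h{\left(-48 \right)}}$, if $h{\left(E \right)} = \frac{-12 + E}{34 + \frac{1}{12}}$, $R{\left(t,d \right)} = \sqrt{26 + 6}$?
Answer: $\frac{1102}{1267} - \frac{409 \sqrt{2}}{180} \approx -2.3436$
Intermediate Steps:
$R{\left(t,d \right)} = 4 \sqrt{2}$ ($R{\left(t,d \right)} = \sqrt{32} = 4 \sqrt{2}$)
$h{\left(E \right)} = - \frac{144}{409} + \frac{12 E}{409}$ ($h{\left(E \right)} = \frac{-12 + E}{34 + \frac{1}{12}} = \frac{-12 + E}{\frac{409}{12}} = \left(-12 + E\right) \frac{12}{409} = - \frac{144}{409} + \frac{12 E}{409}$)
$- \frac{1102}{-1095 - 172} + \frac{R{\left(-38,56 \right)}}{h{\left(-48 \right)}} = - \frac{1102}{-1095 - 172} + \frac{4 \sqrt{2}}{- \frac{144}{409} + \frac{12}{409} \left(-48\right)} = - \frac{1102}{-1267} + \frac{4 \sqrt{2}}{- \frac{144}{409} - \frac{576}{409}} = \left(-1102\right) \left(- \frac{1}{1267}\right) + \frac{4 \sqrt{2}}{- \frac{720}{409}} = \frac{1102}{1267} + 4 \sqrt{2} \left(- \frac{409}{720}\right) = \frac{1102}{1267} - \frac{409 \sqrt{2}}{180}$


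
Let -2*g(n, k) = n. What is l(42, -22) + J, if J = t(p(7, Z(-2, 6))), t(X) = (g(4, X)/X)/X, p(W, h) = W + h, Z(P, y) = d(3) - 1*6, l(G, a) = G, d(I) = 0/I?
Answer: 40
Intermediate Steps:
g(n, k) = -n/2
d(I) = 0
Z(P, y) = -6 (Z(P, y) = 0 - 1*6 = 0 - 6 = -6)
t(X) = -2/X² (t(X) = ((-½*4)/X)/X = (-2/X)/X = -2/X²)
J = -2 (J = -2/(7 - 6)² = -2/1² = -2*1 = -2)
l(42, -22) + J = 42 - 2 = 40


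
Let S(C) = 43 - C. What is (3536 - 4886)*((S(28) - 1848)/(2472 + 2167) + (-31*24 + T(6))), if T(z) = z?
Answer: 4624310250/4639 ≈ 9.9683e+5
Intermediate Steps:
(3536 - 4886)*((S(28) - 1848)/(2472 + 2167) + (-31*24 + T(6))) = (3536 - 4886)*(((43 - 1*28) - 1848)/(2472 + 2167) + (-31*24 + 6)) = -1350*(((43 - 28) - 1848)/4639 + (-744 + 6)) = -1350*((15 - 1848)*(1/4639) - 738) = -1350*(-1833*1/4639 - 738) = -1350*(-1833/4639 - 738) = -1350*(-3425415/4639) = 4624310250/4639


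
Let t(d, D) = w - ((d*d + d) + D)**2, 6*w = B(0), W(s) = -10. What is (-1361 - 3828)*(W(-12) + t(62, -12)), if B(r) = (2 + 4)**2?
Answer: 78682052360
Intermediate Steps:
B(r) = 36 (B(r) = 6**2 = 36)
w = 6 (w = (1/6)*36 = 6)
t(d, D) = 6 - (D + d + d**2)**2 (t(d, D) = 6 - ((d*d + d) + D)**2 = 6 - ((d**2 + d) + D)**2 = 6 - ((d + d**2) + D)**2 = 6 - (D + d + d**2)**2)
(-1361 - 3828)*(W(-12) + t(62, -12)) = (-1361 - 3828)*(-10 + (6 - (-12 + 62 + 62**2)**2)) = -5189*(-10 + (6 - (-12 + 62 + 3844)**2)) = -5189*(-10 + (6 - 1*3894**2)) = -5189*(-10 + (6 - 1*15163236)) = -5189*(-10 + (6 - 15163236)) = -5189*(-10 - 15163230) = -5189*(-15163240) = 78682052360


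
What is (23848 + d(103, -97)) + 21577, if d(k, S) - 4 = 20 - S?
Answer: 45546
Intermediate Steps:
d(k, S) = 24 - S (d(k, S) = 4 + (20 - S) = 24 - S)
(23848 + d(103, -97)) + 21577 = (23848 + (24 - 1*(-97))) + 21577 = (23848 + (24 + 97)) + 21577 = (23848 + 121) + 21577 = 23969 + 21577 = 45546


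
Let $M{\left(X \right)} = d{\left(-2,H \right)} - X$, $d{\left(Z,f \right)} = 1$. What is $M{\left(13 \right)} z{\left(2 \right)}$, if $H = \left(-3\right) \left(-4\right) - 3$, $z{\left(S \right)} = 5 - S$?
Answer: $-36$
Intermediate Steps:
$H = 9$ ($H = 12 - 3 = 9$)
$M{\left(X \right)} = 1 - X$
$M{\left(13 \right)} z{\left(2 \right)} = \left(1 - 13\right) \left(5 - 2\right) = \left(-12\right) 3 = -36$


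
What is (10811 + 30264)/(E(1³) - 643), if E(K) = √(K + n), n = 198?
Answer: -1056449/16530 - 1643*√199/16530 ≈ -65.313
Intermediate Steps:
E(K) = √(198 + K) (E(K) = √(K + 198) = √(198 + K))
(10811 + 30264)/(E(1³) - 643) = (10811 + 30264)/(√(198 + 1³) - 643) = 41075/(√(198 + 1) - 643) = 41075/(√199 - 643) = 41075/(-643 + √199)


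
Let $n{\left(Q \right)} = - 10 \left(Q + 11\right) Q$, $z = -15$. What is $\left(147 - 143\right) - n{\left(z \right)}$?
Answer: $604$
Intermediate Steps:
$n{\left(Q \right)} = Q \left(-110 - 10 Q\right)$ ($n{\left(Q \right)} = - 10 \left(11 + Q\right) Q = \left(-110 - 10 Q\right) Q = Q \left(-110 - 10 Q\right)$)
$\left(147 - 143\right) - n{\left(z \right)} = \left(147 - 143\right) - \left(-10\right) \left(-15\right) \left(11 - 15\right) = \left(147 - 143\right) - \left(-10\right) \left(-15\right) \left(-4\right) = 4 - -600 = 4 + 600 = 604$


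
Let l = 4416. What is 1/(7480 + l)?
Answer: 1/11896 ≈ 8.4062e-5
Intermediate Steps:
1/(7480 + l) = 1/(7480 + 4416) = 1/11896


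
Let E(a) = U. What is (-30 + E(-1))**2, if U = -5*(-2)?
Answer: 400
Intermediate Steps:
U = 10
E(a) = 10
(-30 + E(-1))**2 = (-30 + 10)**2 = (-20)**2 = 400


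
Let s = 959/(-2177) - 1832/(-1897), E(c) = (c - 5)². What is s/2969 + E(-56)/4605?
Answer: 6519175256698/8066173365915 ≈ 0.80821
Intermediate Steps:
E(c) = (-5 + c)²
s = 309863/589967 (s = 959*(-1/2177) - 1832*(-1/1897) = -137/311 + 1832/1897 = 309863/589967 ≈ 0.52522)
s/2969 + E(-56)/4605 = (309863/589967)/2969 + (-5 - 56)²/4605 = (309863/589967)*(1/2969) + (-61)²*(1/4605) = 309863/1751612023 + 3721*(1/4605) = 309863/1751612023 + 3721/4605 = 6519175256698/8066173365915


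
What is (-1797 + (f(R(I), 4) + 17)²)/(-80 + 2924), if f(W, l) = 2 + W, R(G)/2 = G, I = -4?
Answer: -419/711 ≈ -0.58931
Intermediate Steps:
R(G) = 2*G
(-1797 + (f(R(I), 4) + 17)²)/(-80 + 2924) = (-1797 + ((2 + 2*(-4)) + 17)²)/(-80 + 2924) = (-1797 + ((2 - 8) + 17)²)/2844 = (-1797 + (-6 + 17)²)*(1/2844) = (-1797 + 11²)*(1/2844) = (-1797 + 121)*(1/2844) = -1676*1/2844 = -419/711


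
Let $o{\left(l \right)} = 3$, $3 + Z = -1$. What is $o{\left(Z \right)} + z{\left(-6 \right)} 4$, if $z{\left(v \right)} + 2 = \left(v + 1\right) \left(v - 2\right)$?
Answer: $155$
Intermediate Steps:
$Z = -4$ ($Z = -3 - 1 = -4$)
$z{\left(v \right)} = -2 + \left(1 + v\right) \left(-2 + v\right)$ ($z{\left(v \right)} = -2 + \left(v + 1\right) \left(v - 2\right) = -2 + \left(1 + v\right) \left(-2 + v\right)$)
$o{\left(Z \right)} + z{\left(-6 \right)} 4 = 3 + \left(-4 + \left(-6\right)^{2} - -6\right) 4 = 3 + \left(-4 + 36 + 6\right) 4 = 3 + 38 \cdot 4 = 3 + 152 = 155$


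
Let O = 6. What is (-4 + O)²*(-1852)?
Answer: -7408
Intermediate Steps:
(-4 + O)²*(-1852) = (-4 + 6)²*(-1852) = 2²*(-1852) = 4*(-1852) = -7408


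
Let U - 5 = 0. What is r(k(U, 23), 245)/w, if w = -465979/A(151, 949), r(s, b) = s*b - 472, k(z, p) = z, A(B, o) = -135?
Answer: 101655/465979 ≈ 0.21815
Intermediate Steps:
U = 5 (U = 5 + 0 = 5)
r(s, b) = -472 + b*s (r(s, b) = b*s - 472 = -472 + b*s)
w = 465979/135 (w = -465979/(-135) = -465979*(-1/135) = 465979/135 ≈ 3451.7)
r(k(U, 23), 245)/w = (-472 + 245*5)/(465979/135) = (-472 + 1225)*(135/465979) = 753*(135/465979) = 101655/465979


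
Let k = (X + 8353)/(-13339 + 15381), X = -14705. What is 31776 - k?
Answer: 32446472/1021 ≈ 31779.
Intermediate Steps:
k = -3176/1021 (k = (-14705 + 8353)/(-13339 + 15381) = -6352/2042 = -6352*1/2042 = -3176/1021 ≈ -3.1107)
31776 - k = 31776 - 1*(-3176/1021) = 31776 + 3176/1021 = 32446472/1021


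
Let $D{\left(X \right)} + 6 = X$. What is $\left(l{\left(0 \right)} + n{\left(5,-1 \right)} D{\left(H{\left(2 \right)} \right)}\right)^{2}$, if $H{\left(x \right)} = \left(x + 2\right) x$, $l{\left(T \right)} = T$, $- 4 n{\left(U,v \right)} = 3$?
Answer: $\frac{9}{4} \approx 2.25$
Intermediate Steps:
$n{\left(U,v \right)} = - \frac{3}{4}$ ($n{\left(U,v \right)} = \left(- \frac{1}{4}\right) 3 = - \frac{3}{4}$)
$H{\left(x \right)} = x \left(2 + x\right)$ ($H{\left(x \right)} = \left(2 + x\right) x = x \left(2 + x\right)$)
$D{\left(X \right)} = -6 + X$
$\left(l{\left(0 \right)} + n{\left(5,-1 \right)} D{\left(H{\left(2 \right)} \right)}\right)^{2} = \left(0 - \frac{3 \left(-6 + 2 \left(2 + 2\right)\right)}{4}\right)^{2} = \left(0 - \frac{3 \left(-6 + 2 \cdot 4\right)}{4}\right)^{2} = \left(0 - \frac{3 \left(-6 + 8\right)}{4}\right)^{2} = \left(0 - \frac{3}{2}\right)^{2} = \left(- \frac{3}{2}\right)^{2} = \frac{9}{4}$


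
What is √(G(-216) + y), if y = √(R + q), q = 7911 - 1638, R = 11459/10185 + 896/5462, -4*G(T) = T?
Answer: √(852634981585350 + 7947210*√24767029608530115)/3973605 ≈ 11.542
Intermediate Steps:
G(T) = -T/4
R = 5122487/3973605 (R = 11459*(1/10185) + 896*(1/5462) = 1637/1455 + 448/2731 = 5122487/3973605 ≈ 1.2891)
q = 6273
y = 2*√24767029608530115/3973605 (y = √(5122487/3973605 + 6273) = √(24931546652/3973605) = 2*√24767029608530115/3973605 ≈ 79.210)
√(G(-216) + y) = √(-¼*(-216) + 2*√24767029608530115/3973605) = √(54 + 2*√24767029608530115/3973605)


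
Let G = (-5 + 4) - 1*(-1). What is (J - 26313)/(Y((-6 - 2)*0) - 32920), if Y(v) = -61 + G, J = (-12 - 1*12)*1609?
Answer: 64929/32981 ≈ 1.9687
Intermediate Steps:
G = 0 (G = -1 + 1 = 0)
J = -38616 (J = (-12 - 12)*1609 = -24*1609 = -38616)
Y(v) = -61 (Y(v) = -61 + 0 = -61)
(J - 26313)/(Y((-6 - 2)*0) - 32920) = (-38616 - 26313)/(-61 - 32920) = -64929/(-32981) = -64929*(-1/32981) = 64929/32981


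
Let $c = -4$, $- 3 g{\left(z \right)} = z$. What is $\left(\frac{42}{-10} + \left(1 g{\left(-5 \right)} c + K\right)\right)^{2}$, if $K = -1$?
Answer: $\frac{31684}{225} \approx 140.82$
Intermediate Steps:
$g{\left(z \right)} = - \frac{z}{3}$
$\left(\frac{42}{-10} + \left(1 g{\left(-5 \right)} c + K\right)\right)^{2} = \left(\frac{42}{-10} + \left(1 \left(\left(- \frac{1}{3}\right) \left(-5\right)\right) \left(-4\right) - 1\right)\right)^{2} = \left(42 \left(- \frac{1}{10}\right) + \left(1 \cdot \frac{5}{3} \left(-4\right) - 1\right)\right)^{2} = \left(- \frac{21}{5} + \left(\frac{5}{3} \left(-4\right) - 1\right)\right)^{2} = \left(- \frac{21}{5} - \frac{23}{3}\right)^{2} = \left(- \frac{178}{15}\right)^{2} = \frac{31684}{225}$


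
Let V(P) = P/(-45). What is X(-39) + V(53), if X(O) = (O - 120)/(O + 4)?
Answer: 212/63 ≈ 3.3651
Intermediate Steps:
V(P) = -P/45 (V(P) = P*(-1/45) = -P/45)
X(O) = (-120 + O)/(4 + O)
X(-39) + V(53) = (-120 - 39)/(4 - 39) - 1/45*53 = -159/(-35) - 53/45 = -1/35*(-159) - 53/45 = 159/35 - 53/45 = 212/63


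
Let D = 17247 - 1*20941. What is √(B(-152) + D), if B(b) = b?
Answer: I*√3846 ≈ 62.016*I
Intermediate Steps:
D = -3694 (D = 17247 - 20941 = -3694)
√(B(-152) + D) = √(-152 - 3694) = √(-3846) = I*√3846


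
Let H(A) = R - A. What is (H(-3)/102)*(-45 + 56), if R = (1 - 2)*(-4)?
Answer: 77/102 ≈ 0.75490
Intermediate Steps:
R = 4 (R = -1*(-4) = 4)
H(A) = 4 - A
(H(-3)/102)*(-45 + 56) = ((4 - 1*(-3))/102)*(-45 + 56) = ((4 + 3)*(1/102))*11 = (7*(1/102))*11 = (7/102)*11 = 77/102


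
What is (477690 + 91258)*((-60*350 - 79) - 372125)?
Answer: -223712629392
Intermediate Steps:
(477690 + 91258)*((-60*350 - 79) - 372125) = 568948*((-21000 - 79) - 372125) = 568948*(-21079 - 372125) = 568948*(-393204) = -223712629392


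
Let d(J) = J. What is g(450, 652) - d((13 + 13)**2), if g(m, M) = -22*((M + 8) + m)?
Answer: -25096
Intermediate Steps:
g(m, M) = -176 - 22*M - 22*m (g(m, M) = -22*((8 + M) + m) = -22*(8 + M + m) = -176 - 22*M - 22*m)
g(450, 652) - d((13 + 13)**2) = (-176 - 22*652 - 22*450) - (13 + 13)**2 = (-176 - 14344 - 9900) - 1*26**2 = -24420 - 1*676 = -24420 - 676 = -25096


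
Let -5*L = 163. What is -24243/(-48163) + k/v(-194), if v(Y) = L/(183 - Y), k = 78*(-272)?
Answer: 1926146353689/7850569 ≈ 2.4535e+5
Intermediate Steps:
L = -163/5 (L = -1/5*163 = -163/5 ≈ -32.600)
k = -21216
v(Y) = -163/(5*(183 - Y))
-24243/(-48163) + k/v(-194) = -24243/(-48163) - 21216/(163/(5*(-183 - 194))) = -24243*(-1/48163) - 21216/((163/5)/(-377)) = 24243/48163 - 21216/((163/5)*(-1/377)) = 24243/48163 - 21216/(-163/1885) = 24243/48163 - 21216*(-1885/163) = 24243/48163 + 39992160/163 = 1926146353689/7850569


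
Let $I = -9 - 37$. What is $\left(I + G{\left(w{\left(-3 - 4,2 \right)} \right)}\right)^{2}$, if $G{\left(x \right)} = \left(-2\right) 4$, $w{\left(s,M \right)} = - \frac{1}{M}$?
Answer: $2916$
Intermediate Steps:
$G{\left(x \right)} = -8$
$I = -46$ ($I = -9 - 37 = -46$)
$\left(I + G{\left(w{\left(-3 - 4,2 \right)} \right)}\right)^{2} = \left(-46 - 8\right)^{2} = \left(-54\right)^{2} = 2916$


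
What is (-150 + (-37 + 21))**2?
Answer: 27556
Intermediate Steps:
(-150 + (-37 + 21))**2 = (-150 - 16)**2 = (-166)**2 = 27556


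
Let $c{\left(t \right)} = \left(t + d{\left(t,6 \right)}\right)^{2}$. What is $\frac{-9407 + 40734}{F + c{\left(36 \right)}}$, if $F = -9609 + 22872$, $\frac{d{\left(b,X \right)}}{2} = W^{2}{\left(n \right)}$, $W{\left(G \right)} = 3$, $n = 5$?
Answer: $\frac{31327}{16179} \approx 1.9363$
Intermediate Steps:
$d{\left(b,X \right)} = 18$ ($d{\left(b,X \right)} = 2 \cdot 3^{2} = 2 \cdot 9 = 18$)
$F = 13263$
$c{\left(t \right)} = \left(18 + t\right)^{2}$ ($c{\left(t \right)} = \left(t + 18\right)^{2} = \left(18 + t\right)^{2}$)
$\frac{-9407 + 40734}{F + c{\left(36 \right)}} = \frac{-9407 + 40734}{13263 + \left(18 + 36\right)^{2}} = \frac{31327}{13263 + 54^{2}} = \frac{31327}{13263 + 2916} = \frac{31327}{16179}$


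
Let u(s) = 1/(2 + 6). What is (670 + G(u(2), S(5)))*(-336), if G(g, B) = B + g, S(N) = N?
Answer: -226842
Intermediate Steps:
u(s) = ⅛ (u(s) = 1/8 = ⅛)
(670 + G(u(2), S(5)))*(-336) = (670 + (5 + ⅛))*(-336) = (670 + 41/8)*(-336) = (5401/8)*(-336) = -226842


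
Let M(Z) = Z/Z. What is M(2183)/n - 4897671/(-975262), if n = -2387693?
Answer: 11694133787741/2328626250566 ≈ 5.0219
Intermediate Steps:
M(Z) = 1
M(2183)/n - 4897671/(-975262) = 1/(-2387693) - 4897671/(-975262) = 1*(-1/2387693) - 4897671*(-1/975262) = -1/2387693 + 4897671/975262 = 11694133787741/2328626250566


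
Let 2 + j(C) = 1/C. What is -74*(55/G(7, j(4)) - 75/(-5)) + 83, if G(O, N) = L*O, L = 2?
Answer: -9224/7 ≈ -1317.7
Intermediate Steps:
j(C) = -2 + 1/C
G(O, N) = 2*O
-74*(55/G(7, j(4)) - 75/(-5)) + 83 = -74*(55/((2*7)) - 75/(-5)) + 83 = -74*(55/14 - 75*(-⅕)) + 83 = -74*(55*(1/14) + 15) + 83 = -74*(55/14 + 15) + 83 = -74*265/14 + 83 = -9805/7 + 83 = -9224/7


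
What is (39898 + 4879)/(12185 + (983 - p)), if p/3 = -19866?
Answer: 44777/72766 ≈ 0.61536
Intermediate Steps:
p = -59598 (p = 3*(-19866) = -59598)
(39898 + 4879)/(12185 + (983 - p)) = (39898 + 4879)/(12185 + (983 - 1*(-59598))) = 44777/(12185 + (983 + 59598)) = 44777/(12185 + 60581) = 44777/72766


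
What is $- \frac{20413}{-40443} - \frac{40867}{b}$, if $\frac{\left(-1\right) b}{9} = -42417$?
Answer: $\frac{2046646636}{5146412193} \approx 0.39768$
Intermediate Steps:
$b = 381753$ ($b = \left(-9\right) \left(-42417\right) = 381753$)
$- \frac{20413}{-40443} - \frac{40867}{b} = - \frac{20413}{-40443} - \frac{40867}{381753} = \left(-20413\right) \left(- \frac{1}{40443}\right) - \frac{40867}{381753} = \frac{20413}{40443} - \frac{40867}{381753} = \frac{2046646636}{5146412193}$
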